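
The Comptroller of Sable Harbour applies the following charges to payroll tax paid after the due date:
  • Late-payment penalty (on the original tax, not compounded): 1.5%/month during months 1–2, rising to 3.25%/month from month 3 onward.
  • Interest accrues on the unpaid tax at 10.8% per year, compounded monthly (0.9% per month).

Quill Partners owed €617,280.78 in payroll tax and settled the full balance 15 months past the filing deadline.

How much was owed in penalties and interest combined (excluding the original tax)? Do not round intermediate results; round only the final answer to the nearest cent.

€368,112.82

Penalty, months 1–2: 2 × 1.5% × €617,280.78 = €18,518.42…
Penalty, months 3–15: 13 × 3.25% × €617,280.78 = €260,801.13…
Interest: €617,280.78 × ((1 + 0.009)^15 − 1) = €617,280.78 × 0.1438458… = €88,793.2666…
Penalties + interest = €279,319.5530… + €88,793.2666… = €368,112.82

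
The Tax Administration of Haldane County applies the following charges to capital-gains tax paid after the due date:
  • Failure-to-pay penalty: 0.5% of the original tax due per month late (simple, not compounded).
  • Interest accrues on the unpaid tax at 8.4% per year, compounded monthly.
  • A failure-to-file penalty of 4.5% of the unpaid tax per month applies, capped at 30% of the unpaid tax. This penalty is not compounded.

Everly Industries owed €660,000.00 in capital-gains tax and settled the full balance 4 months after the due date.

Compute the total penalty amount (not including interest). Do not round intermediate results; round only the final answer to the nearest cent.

€132,000.00

Failure-to-file: 4 × 4.5% × €660,000.00 = €118,800.00 (under the 30% cap)
Failure-to-pay penalty: 4 × 0.5% × €660,000.00 = €13,200.00
Total penalty = €118,800.00 + €13,200.00 = €132,000.00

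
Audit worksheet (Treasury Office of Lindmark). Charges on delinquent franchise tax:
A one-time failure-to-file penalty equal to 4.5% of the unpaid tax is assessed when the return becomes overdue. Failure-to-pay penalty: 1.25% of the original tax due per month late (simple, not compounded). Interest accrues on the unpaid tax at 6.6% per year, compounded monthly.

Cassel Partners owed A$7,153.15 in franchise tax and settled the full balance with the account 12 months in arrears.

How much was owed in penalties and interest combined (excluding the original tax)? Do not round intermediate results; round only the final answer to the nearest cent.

Failure-to-file penalty: 4.5% × A$7,153.15 = A$321.89…
Failure-to-pay penalty = 1.25% × A$7,153.15 × 12 mo = A$1,072.97…
Interest (6.6%/yr ÷ 12 = 0.55%/month): A$7,153.15 × ((1 + 0.0055)^12 − 1) = A$486.6543…
Penalties + interest = A$1,394.8643… + A$486.6543… = A$1,881.52

A$1,881.52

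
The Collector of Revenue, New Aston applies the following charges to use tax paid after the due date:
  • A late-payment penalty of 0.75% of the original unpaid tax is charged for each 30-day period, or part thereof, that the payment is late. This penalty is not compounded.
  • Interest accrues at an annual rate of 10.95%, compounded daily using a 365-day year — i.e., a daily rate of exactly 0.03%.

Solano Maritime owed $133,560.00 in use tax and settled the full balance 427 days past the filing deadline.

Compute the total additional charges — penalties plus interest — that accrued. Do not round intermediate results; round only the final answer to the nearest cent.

Penalty periods: ⌈427/30⌉ = 15; penalty = 15 × 0.75% × $133,560.00 = $15,025.50
Interest: $133,560.00 × ((1 + 0.0003)^427 − 1) = $133,560.00 × 0.13664483… = $18,250.2831…
Penalties + interest = $15,025.5000 + $18,250.2831… = $33,275.78

$33,275.78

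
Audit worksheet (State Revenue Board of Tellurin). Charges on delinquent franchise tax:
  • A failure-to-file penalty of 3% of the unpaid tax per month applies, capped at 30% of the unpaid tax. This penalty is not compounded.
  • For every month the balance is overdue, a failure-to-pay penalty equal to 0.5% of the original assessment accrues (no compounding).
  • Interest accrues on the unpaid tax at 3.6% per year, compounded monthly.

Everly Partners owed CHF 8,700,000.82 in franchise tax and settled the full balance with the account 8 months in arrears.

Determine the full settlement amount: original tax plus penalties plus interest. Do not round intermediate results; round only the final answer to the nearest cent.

Failure-to-file: 8 × 3% × CHF 8,700,000.82 = CHF 2,088,000.20… (under the 30% cap)
Failure-to-pay penalty: 8 × 0.5% × CHF 8,700,000.82 = CHF 348,000.03…
Interest (3.6%/yr ÷ 12 = 0.3%/month): CHF 8,700,000.82 × ((1 + 0.003)^8 − 1) = CHF 211,005.6237…
Total = CHF 8,700,000.82 + CHF 2,436,000.2296 + CHF 211,005.6237… = CHF 11,347,006.67

CHF 11,347,006.67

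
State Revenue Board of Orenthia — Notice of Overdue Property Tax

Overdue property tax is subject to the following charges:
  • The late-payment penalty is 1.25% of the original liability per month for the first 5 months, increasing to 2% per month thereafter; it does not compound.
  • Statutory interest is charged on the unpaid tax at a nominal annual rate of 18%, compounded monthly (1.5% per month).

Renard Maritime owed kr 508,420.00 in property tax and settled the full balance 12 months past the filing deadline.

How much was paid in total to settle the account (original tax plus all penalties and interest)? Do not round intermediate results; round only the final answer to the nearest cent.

kr 710,831.24

Penalty, months 1–5: 5 × 1.25% × kr 508,420.00 = kr 31,776.25
Penalty, months 6–12: 7 × 2% × kr 508,420.00 = kr 71,178.80
Interest: kr 508,420.00 × ((1 + 0.015)^12 − 1) = kr 508,420.00 × 0.1956182… = kr 99,456.1907…
Total = kr 508,420.00 + kr 102,955.0500 + kr 99,456.1907… = kr 710,831.24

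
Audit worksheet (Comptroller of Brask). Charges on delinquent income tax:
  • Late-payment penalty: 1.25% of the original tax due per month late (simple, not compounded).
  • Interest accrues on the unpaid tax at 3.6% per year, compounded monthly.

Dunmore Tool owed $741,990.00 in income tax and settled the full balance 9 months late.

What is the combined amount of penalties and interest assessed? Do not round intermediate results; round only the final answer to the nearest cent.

Late-payment penalty: 9 × 1.25% × $741,990.00 = $83,473.88…
Interest (3.6%/yr ÷ 12 = 0.3%/month): $741,990.00 × ((1 + 0.003)^9 − 1) = $20,275.8252…
Penalties + interest = $83,473.8750 + $20,275.8252… = $103,749.70

$103,749.70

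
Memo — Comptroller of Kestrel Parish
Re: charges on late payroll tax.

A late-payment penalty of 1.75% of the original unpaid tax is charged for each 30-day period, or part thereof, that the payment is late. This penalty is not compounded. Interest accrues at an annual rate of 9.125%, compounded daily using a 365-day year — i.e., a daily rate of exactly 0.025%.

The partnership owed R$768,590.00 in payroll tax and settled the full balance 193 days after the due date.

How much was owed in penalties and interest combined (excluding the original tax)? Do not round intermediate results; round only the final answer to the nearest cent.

R$132,141.11

Penalty periods: ⌈193/30⌉ = 7; penalty = 7 × 1.75% × R$768,590.00 = R$94,152.28…
Interest: R$768,590.00 × ((1 + 0.00025)^193 − 1) = R$768,590.00 × 0.04942665… = R$37,988.8308…
Penalties + interest = R$94,152.2750 + R$37,988.8308… = R$132,141.11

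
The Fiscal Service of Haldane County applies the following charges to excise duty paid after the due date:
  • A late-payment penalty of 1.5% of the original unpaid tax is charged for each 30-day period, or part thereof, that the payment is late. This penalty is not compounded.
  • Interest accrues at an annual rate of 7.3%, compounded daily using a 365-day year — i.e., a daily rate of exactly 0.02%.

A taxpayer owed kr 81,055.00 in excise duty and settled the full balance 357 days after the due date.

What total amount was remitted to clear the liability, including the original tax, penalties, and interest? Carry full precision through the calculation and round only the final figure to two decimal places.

kr 101,643.22

Penalty periods: ⌈357/30⌉ = 12; penalty = 12 × 1.5% × kr 81,055.00 = kr 14,589.90
Interest: kr 81,055.00 × ((1 + 0.0002)^357 − 1) = kr 81,055.00 × 0.07400308… = kr 5,998.3194…
Total = kr 81,055.00 + kr 14,589.9000 + kr 5,998.3194… = kr 101,643.22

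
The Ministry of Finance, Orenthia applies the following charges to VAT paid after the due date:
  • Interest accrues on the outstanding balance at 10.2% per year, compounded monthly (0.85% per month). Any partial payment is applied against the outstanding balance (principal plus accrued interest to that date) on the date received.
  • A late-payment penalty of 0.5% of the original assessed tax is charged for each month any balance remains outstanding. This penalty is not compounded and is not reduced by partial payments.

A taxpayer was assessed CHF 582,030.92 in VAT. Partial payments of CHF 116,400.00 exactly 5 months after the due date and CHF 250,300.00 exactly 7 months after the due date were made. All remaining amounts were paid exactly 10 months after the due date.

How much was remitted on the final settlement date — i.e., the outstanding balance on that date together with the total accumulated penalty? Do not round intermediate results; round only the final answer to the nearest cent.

CHF 284,372.09

Balance at month 5: CHF 582,030.9200 × (1 + 0.0085)^5 = CHF 607,191.3411…
After CHF 116,400.00 payment: CHF 607,191.3411… − CHF 116,400.00 = CHF 490,791.3411…
Balance at month 7: CHF 490,791.3411… × (1 + 0.0085)^2 = CHF 499,170.2535…
After CHF 250,300.00 payment: CHF 499,170.2535… − CHF 250,300.00 = CHF 248,870.2535…
Balance at month 10: CHF 248,870.2535… × (1 + 0.0085)^3 = CHF 255,270.5405…
Penalty: 10 × 0.5% × CHF 582,030.92 = CHF 29,101.55…
Final settlement = outstanding balance + penalty = CHF 255,270.5405… + CHF 29,101.55… = CHF 284,372.09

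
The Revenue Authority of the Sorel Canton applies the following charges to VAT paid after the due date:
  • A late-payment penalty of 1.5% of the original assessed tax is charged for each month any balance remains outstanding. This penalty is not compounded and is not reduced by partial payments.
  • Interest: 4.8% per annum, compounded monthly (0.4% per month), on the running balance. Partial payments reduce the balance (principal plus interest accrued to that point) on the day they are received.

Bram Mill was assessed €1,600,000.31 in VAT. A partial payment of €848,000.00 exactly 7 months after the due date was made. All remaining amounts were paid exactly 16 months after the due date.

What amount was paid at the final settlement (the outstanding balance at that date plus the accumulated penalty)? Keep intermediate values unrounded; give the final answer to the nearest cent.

€1,210,509.47

Balance at month 7: €1,600,000.3100 × (1 + 0.004)^7 = €1,645,341.5172…
After €848,000.00 payment: €1,645,341.5172… − €848,000.00 = €797,341.5172…
Balance at month 16: €797,341.5172… × (1 + 0.004)^9 = €826,509.3928…
Penalty: 16 × 1.5% × €1,600,000.31 = €384,000.07…
Final settlement = outstanding balance + penalty = €826,509.3928… + €384,000.07… = €1,210,509.47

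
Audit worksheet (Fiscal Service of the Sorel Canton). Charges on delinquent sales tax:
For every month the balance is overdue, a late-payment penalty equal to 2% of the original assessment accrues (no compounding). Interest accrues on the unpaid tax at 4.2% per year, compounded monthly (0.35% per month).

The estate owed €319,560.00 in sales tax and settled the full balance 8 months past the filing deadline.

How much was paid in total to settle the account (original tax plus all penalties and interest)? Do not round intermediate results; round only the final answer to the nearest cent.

Late-payment penalty = 2% × €319,560.00 × 8 mo = €51,129.60
Interest: €319,560.00 × ((1 + 0.0035)^8 − 1) = €319,560.00 × 0.0283454… = €9,058.0597…
Total = €319,560.00 + €51,129.6000 + €9,058.0597… = €379,747.66

€379,747.66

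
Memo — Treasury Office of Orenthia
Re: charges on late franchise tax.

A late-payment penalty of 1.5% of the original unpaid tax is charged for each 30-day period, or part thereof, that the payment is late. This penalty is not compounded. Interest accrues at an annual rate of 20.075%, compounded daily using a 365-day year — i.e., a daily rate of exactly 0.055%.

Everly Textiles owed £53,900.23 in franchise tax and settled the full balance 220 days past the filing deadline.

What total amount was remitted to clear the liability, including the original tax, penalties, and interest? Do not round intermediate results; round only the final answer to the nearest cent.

Penalty periods: ⌈220/30⌉ = 8; penalty = 8 × 1.5% × £53,900.23 = £6,468.03…
Interest: £53,900.23 × ((1 + 0.00055)^220 − 1) = £53,900.23 × 0.12858737… = £6,930.8889…
Total = £53,900.23 + £6,468.0276 + £6,930.8889… = £67,299.15

£67,299.15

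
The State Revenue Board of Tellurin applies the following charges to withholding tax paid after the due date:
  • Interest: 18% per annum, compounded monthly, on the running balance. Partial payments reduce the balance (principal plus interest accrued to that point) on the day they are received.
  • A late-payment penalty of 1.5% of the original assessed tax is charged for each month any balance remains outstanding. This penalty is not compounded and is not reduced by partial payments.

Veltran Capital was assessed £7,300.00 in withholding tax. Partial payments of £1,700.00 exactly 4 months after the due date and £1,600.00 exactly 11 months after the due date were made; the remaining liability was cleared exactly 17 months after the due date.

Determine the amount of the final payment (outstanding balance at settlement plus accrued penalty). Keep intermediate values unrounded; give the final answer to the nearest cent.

Monthly rate = 18% ÷ 12 = 1.5%
Balance at month 4: £7,300.0000 × (1 + 0.015)^4 = £7,747.9539…
After £1,700.00 payment: £7,747.9539… − £1,700.00 = £6,047.9539…
Balance at month 11: £6,047.9539… × (1 + 0.015)^7 = £6,712.2909…
After £1,600.00 payment: £6,712.2909… − £1,600.00 = £5,112.2909…
Balance at month 17: £5,112.2909… × (1 + 0.015)^6 = £5,590.0000…
Penalty: 17 × 1.5% × £7,300.00 = £1,861.50
Final settlement = outstanding balance + penalty = £5,590.0000… + £1,861.50 = £7,451.50

£7,451.50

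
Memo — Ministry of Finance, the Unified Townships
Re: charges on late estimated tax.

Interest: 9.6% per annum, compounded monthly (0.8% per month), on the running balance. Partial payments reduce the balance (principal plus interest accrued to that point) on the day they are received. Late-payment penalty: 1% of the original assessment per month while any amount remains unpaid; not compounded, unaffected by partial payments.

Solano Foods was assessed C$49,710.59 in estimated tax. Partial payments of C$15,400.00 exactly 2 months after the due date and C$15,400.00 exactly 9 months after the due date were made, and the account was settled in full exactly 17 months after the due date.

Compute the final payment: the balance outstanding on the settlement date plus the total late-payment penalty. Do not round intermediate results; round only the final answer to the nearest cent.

Balance at month 2: C$49,710.5900 × (1 + 0.008)^2 = C$50,509.1409…
After C$15,400.00 payment: C$50,509.1409… − C$15,400.00 = C$35,109.1409…
Balance at month 9: C$35,109.1409… × (1 + 0.008)^7 = C$37,123.0737…
After C$15,400.00 payment: C$37,123.0737… − C$15,400.00 = C$21,723.0737…
Balance at month 17: C$21,723.0737… × (1 + 0.008)^8 = C$23,152.9073…
Penalty: 17 × 1% × C$49,710.59 = C$8,450.80…
Final settlement = outstanding balance + penalty = C$23,152.9073… + C$8,450.80… = C$31,603.71

C$31,603.71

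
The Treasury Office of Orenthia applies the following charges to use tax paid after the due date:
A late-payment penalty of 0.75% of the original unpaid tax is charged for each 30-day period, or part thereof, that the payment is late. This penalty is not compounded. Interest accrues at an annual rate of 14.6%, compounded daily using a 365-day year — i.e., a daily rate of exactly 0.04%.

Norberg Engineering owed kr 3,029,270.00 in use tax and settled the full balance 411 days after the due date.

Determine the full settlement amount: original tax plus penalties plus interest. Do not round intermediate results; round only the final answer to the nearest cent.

Penalty periods: ⌈411/30⌉ = 14; penalty = 14 × 0.75% × kr 3,029,270.00 = kr 318,073.35
Interest: kr 3,029,270.00 × ((1 + 0.0004)^411 − 1) = kr 3,029,270.00 × 0.17864695… = kr 541,169.8489…
Total = kr 3,029,270.00 + kr 318,073.3500 + kr 541,169.8489… = kr 3,888,513.20

kr 3,888,513.20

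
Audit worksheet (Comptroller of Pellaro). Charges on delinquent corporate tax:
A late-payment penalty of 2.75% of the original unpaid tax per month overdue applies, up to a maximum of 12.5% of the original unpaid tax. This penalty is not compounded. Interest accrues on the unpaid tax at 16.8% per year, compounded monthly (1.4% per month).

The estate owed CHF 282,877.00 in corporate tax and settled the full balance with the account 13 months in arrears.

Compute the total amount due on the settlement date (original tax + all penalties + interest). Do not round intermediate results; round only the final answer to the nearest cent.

Penalty (uncapped): 13 × 2.75% × CHF 282,877.00 = CHF 101,128.53…; cap = 12.5% × CHF 282,877.00 = CHF 35,359.63… → penalty = CHF 35,359.63…
Interest: CHF 282,877.00 × ((1 + 0.014)^13 − 1) = CHF 282,877.00 × 0.1981010… = CHF 56,038.2043…
Total = CHF 282,877.00 + CHF 35,359.6250 + CHF 56,038.2043… = CHF 374,274.83

CHF 374,274.83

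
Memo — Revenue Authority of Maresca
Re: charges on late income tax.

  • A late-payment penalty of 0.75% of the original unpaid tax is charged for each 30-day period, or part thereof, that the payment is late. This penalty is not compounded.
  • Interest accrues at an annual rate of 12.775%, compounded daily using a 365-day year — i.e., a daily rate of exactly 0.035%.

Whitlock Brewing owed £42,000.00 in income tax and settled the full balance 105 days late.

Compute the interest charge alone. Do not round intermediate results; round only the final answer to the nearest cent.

Interest: £42,000.00 × ((1 + 0.00035)^105 − 1) = £42,000.00 × 0.03742696… = £1,571.9323…

£1,571.93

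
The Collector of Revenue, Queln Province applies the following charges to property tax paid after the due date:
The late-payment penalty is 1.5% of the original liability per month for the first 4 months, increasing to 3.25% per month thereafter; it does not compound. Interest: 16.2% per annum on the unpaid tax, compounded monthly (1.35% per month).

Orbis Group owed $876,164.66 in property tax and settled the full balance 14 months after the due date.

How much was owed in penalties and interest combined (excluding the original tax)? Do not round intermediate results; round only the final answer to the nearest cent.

Penalty, months 1–4: 4 × 1.5% × $876,164.66 = $52,569.88…
Penalty, months 5–14: 10 × 3.25% × $876,164.66 = $284,753.51…
Interest: $876,164.66 × ((1 + 0.0135)^14 − 1) = $876,164.66 × 0.2065145… = $180,940.6987…
Penalties + interest = $337,323.3941 + $180,940.6987… = $518,264.09

$518,264.09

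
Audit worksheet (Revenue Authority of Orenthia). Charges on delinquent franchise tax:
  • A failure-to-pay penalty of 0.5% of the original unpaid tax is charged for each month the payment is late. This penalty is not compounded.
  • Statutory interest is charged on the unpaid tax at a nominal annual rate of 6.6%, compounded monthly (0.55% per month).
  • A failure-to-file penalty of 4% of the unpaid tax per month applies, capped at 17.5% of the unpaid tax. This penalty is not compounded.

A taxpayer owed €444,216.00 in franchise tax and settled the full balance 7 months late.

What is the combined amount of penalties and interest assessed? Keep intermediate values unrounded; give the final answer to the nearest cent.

€110,672.47

Failure-to-file: 7 × 4% × €444,216.00 = €124,380.48, capped at 17.5% × €444,216.00 = €77,737.80
Failure-to-pay penalty = 0.5% × €444,216.00 × 7 mo = €15,547.56
Interest: €444,216.00 × ((1 + 0.0055)^7 − 1) = €444,216.00 × 0.0391411… = €17,387.1052…
Penalties + interest = €93,285.3600 + €17,387.1052… = €110,672.47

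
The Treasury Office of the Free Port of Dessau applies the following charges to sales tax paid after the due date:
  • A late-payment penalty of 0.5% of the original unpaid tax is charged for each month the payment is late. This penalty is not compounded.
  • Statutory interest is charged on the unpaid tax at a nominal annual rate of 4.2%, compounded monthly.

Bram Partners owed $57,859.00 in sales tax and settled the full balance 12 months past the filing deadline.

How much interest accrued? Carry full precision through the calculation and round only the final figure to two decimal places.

$2,477.41

Interest (4.2%/yr ÷ 12 = 0.35%/month): $57,859.00 × ((1 + 0.0035)^12 − 1) = $2,477.4071…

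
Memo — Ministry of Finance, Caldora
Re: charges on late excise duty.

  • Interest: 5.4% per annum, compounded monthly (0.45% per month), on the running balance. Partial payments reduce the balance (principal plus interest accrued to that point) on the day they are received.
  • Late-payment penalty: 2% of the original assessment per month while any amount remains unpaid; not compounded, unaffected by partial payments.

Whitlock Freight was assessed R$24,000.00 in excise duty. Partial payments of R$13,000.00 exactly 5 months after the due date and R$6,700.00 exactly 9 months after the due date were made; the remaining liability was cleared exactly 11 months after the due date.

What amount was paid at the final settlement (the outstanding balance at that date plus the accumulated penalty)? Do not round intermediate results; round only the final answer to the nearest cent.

R$10,379.69

Balance at month 5: R$24,000.0000 × (1 + 0.0045)^5 = R$24,544.8819…
After R$13,000.00 payment: R$24,544.8819… − R$13,000.00 = R$11,544.8819…
Balance at month 9: R$11,544.8819… × (1 + 0.0045)^4 = R$11,754.0967…
After R$6,700.00 payment: R$11,754.0967… − R$6,700.00 = R$5,054.0967…
Balance at month 11: R$5,054.0967… × (1 + 0.0045)^2 = R$5,099.6859…
Penalty: 11 × 2% × R$24,000.00 = R$5,280.00
Final settlement = outstanding balance + penalty = R$5,099.6859… + R$5,280.00 = R$10,379.69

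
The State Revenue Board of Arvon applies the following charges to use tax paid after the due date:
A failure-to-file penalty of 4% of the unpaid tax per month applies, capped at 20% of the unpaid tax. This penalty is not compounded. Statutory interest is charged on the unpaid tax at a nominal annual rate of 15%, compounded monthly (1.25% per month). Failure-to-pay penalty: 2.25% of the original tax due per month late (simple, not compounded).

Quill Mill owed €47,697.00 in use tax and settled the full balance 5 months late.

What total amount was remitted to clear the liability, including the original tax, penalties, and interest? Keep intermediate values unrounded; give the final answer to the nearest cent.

Failure-to-file: 5 × 4% × €47,697.00 = €9,539.40, capped at 20% × €47,697.00 = €9,539.40
Failure-to-pay penalty = 2.25% × €47,697.00 × 5 mo = €5,365.91…
Interest: €47,697.00 × ((1 + 0.0125)^5 − 1) = €47,697.00 × 0.0640822… = €3,056.5265…
Total = €47,697.00 + €14,905.3125 + €3,056.5265… = €65,658.84

€65,658.84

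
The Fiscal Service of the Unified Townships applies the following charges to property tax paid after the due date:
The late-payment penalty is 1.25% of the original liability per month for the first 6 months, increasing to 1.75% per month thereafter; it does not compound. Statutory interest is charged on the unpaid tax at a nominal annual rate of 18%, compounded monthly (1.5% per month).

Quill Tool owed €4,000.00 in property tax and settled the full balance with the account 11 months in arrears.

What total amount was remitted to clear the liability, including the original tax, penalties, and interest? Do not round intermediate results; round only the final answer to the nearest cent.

€5,361.80

Penalty, months 1–6: 6 × 1.25% × €4,000.00 = €300.00
Penalty, months 7–11: 5 × 1.75% × €4,000.00 = €350.00
Interest: €4,000.00 × ((1 + 0.015)^11 − 1) = €4,000.00 × 0.1779489… = €711.7957…
Total = €4,000.00 + €650.0000 + €711.7957… = €5,361.80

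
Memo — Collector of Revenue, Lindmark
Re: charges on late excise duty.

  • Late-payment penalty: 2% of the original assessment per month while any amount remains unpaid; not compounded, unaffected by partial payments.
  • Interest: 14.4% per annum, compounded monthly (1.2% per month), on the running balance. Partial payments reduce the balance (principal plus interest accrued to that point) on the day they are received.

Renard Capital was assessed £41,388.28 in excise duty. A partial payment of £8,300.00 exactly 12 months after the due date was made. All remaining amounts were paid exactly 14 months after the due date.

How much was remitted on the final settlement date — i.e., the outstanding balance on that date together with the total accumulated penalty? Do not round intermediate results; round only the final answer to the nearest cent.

Balance at month 12: £41,388.2800 × (1 + 0.012)^12 = £47,757.7138…
After £8,300.00 payment: £47,757.7138… − £8,300.00 = £39,457.7138…
Balance at month 14: £39,457.7138… × (1 + 0.012)^2 = £40,410.3808…
Penalty: 14 × 2% × £41,388.28 = £11,588.72…
Final settlement = outstanding balance + penalty = £40,410.3808… + £11,588.72… = £51,999.10

£51,999.10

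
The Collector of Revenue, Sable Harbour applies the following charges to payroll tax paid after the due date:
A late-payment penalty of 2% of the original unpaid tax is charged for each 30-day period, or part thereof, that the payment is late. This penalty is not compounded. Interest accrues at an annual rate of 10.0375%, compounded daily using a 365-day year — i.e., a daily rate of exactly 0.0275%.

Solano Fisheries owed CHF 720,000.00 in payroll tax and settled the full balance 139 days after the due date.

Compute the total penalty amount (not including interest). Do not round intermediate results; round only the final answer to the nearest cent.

Penalty periods: ⌈139/30⌉ = 5; penalty = 5 × 2% × CHF 720,000.00 = CHF 72,000.00

CHF 72,000.00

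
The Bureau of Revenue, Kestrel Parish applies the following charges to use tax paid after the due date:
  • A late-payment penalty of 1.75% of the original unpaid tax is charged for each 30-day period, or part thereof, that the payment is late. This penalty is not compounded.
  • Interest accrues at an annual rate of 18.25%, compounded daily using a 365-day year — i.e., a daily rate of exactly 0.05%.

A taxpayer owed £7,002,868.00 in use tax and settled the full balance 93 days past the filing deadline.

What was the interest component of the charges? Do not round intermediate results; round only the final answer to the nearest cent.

Interest: £7,002,868.00 × ((1 + 0.0005)^93 − 1) = £7,002,868.00 × 0.04758590… = £333,237.8105…

£333,237.81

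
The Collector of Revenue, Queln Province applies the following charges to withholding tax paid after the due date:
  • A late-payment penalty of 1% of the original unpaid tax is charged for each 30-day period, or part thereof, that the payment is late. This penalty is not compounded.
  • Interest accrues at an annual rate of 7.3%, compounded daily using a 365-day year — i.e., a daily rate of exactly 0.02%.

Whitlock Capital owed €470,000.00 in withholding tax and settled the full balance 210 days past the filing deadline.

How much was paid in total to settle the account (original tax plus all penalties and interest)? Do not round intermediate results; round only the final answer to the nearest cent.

Penalty periods: ⌈210/30⌉ = 7; penalty = 7 × 1% × €470,000.00 = €32,900.00
Interest: €470,000.00 × ((1 + 0.0002)^210 − 1) = €470,000.00 × 0.04289010… = €20,158.3466…
Total = €470,000.00 + €32,900.0000 + €20,158.3466… = €523,058.35

€523,058.35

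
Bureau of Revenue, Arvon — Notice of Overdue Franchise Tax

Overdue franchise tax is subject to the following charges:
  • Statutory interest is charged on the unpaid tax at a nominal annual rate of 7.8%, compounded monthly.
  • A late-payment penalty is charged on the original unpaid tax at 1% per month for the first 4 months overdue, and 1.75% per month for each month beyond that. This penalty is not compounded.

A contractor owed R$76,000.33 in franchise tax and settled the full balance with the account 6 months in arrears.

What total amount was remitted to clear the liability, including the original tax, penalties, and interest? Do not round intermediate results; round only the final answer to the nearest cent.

R$84,712.95

Penalty, months 1–4: 4 × 1% × R$76,000.33 = R$3,040.01…
Penalty, months 5–6: 2 × 1.75% × R$76,000.33 = R$2,660.01…
Interest (7.8%/yr ÷ 12 = 0.65%/month): R$76,000.33 × ((1 + 0.0065)^6 − 1) = R$3,012.5976…
Total = R$76,000.33 + R$5,700.0248… + R$3,012.5976… = R$84,712.95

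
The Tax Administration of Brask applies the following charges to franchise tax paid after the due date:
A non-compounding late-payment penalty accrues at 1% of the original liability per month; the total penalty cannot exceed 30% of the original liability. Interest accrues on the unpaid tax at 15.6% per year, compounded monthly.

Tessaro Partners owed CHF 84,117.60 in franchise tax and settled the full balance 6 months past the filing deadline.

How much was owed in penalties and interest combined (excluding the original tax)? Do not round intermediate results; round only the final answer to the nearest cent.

Penalty: 6 × 1% × CHF 84,117.60 = CHF 5,047.06… (below the 30% cap of CHF 25,235.28)
Interest (15.6%/yr ÷ 12 = 1.3%/month): CHF 84,117.60 × ((1 + 0.013)^6 − 1) = CHF 6,778.1433…
Penalties + interest = CHF 5,047.0560 + CHF 6,778.1433… = CHF 11,825.20

CHF 11,825.20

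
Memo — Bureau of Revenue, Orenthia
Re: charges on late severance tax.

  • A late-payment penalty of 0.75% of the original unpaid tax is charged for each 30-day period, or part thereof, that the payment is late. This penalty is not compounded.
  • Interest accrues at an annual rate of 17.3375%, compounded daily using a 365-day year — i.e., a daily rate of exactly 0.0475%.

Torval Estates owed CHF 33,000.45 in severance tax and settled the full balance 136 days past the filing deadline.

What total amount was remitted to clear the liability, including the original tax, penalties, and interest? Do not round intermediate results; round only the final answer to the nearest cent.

CHF 36,439.62

Penalty periods: ⌈136/30⌉ = 5; penalty = 5 × 0.75% × CHF 33,000.45 = CHF 1,237.52…
Interest: CHF 33,000.45 × ((1 + 0.000475)^136 − 1) = CHF 33,000.45 × 0.06671589… = CHF 2,201.6542…
Total = CHF 33,000.45 + CHF 1,237.5169… + CHF 2,201.6542… = CHF 36,439.62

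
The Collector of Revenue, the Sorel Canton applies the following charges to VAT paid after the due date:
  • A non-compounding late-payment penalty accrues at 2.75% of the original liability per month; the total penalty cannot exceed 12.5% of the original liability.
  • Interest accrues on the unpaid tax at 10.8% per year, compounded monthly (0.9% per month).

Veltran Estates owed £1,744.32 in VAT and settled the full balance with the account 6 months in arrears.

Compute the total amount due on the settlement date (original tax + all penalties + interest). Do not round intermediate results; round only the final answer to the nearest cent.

£2,058.70

Penalty (uncapped): 6 × 2.75% × £1,744.32 = £287.81…; cap = 12.5% × £1,744.32 = £218.04 → penalty = £218.04
Interest: £1,744.32 × ((1 + 0.009)^6 − 1) = £1,744.32 × 0.0552297… = £96.3382…
Total = £1,744.32 + £218.0400 + £96.3382… = £2,058.70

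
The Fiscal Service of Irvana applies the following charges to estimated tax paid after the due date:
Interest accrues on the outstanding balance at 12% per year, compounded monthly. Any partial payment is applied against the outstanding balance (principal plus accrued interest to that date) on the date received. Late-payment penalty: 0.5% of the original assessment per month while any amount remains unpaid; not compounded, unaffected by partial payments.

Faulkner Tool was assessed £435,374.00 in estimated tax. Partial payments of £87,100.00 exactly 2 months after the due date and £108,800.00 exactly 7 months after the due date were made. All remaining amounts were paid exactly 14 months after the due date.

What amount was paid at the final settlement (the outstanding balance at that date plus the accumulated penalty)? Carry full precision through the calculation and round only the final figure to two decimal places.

£316,132.58

Monthly rate = 12% ÷ 12 = 1%
Balance at month 2: £435,374.0000 × (1 + 0.01)^2 = £444,125.0174
After £87,100.00 payment: £444,125.0174 − £87,100.00 = £357,025.0174
Balance at month 7: £357,025.0174 × (1 + 0.01)^5 = £375,236.8814…
After £108,800.00 payment: £375,236.8814… − £108,800.00 = £266,436.8814…
Balance at month 14: £266,436.8814… × (1 + 0.01)^7 = £285,656.3997…
Penalty: 14 × 0.5% × £435,374.00 = £30,476.18
Final settlement = outstanding balance + penalty = £285,656.3997… + £30,476.18 = £316,132.58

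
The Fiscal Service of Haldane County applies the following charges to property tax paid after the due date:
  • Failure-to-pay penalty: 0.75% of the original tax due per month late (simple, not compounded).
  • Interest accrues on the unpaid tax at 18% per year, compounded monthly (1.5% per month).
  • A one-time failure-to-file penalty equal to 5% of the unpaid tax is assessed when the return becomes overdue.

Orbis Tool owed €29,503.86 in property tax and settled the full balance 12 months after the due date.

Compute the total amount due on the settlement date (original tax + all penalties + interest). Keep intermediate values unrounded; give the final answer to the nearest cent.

€39,405.89

Failure-to-file penalty: 5% × €29,503.86 = €1,475.19…
Failure-to-pay penalty = 0.75% × €29,503.86 × 12 mo = €2,655.35…
Interest: €29,503.86 × ((1 + 0.015)^12 − 1) = €29,503.86 × 0.1956182… = €5,771.4911…
Total = €29,503.86 + €4,130.5404 + €5,771.4911… = €39,405.89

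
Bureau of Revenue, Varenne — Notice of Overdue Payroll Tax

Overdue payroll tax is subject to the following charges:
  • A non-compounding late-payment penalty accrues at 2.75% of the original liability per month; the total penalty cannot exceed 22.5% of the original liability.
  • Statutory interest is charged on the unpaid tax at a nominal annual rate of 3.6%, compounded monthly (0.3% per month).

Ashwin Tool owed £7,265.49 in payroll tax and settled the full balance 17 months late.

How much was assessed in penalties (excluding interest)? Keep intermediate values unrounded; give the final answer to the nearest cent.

£1,634.74

Penalty (uncapped): 17 × 2.75% × £7,265.49 = £3,396.62…; cap = 22.5% × £7,265.49 = £1,634.74… → penalty = £1,634.74…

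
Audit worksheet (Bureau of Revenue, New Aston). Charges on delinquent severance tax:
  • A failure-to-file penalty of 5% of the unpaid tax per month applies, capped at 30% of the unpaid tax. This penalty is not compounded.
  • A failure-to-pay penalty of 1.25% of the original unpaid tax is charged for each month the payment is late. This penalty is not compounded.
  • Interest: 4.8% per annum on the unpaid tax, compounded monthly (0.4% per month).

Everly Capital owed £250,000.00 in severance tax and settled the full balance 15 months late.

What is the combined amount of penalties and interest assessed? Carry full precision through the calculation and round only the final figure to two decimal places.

Failure-to-file: 15 × 5% × £250,000.00 = £187,500.00, capped at 30% × £250,000.00 = £75,000.00
Failure-to-pay penalty: 15 × 1.25% × £250,000.00 = £46,875.00
Interest: £250,000.00 × ((1 + 0.004)^15 − 1) = £250,000.00 × 0.0617095… = £15,427.3681…
Penalties + interest = £121,875.0000 + £15,427.3681… = £137,302.37

£137,302.37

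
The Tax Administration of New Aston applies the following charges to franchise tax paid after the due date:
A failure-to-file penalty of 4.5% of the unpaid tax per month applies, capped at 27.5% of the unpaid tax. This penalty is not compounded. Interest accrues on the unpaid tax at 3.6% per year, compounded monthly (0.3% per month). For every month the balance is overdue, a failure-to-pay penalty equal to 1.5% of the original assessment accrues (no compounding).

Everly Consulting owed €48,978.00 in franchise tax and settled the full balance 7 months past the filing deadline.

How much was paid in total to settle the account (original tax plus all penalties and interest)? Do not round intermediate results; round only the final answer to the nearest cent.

€68,627.48

Failure-to-file: 7 × 4.5% × €48,978.00 = €15,428.07, capped at 27.5% × €48,978.00 = €13,468.95
Failure-to-pay penalty = 1.5% × €48,978.00 × 7 mo = €5,142.69
Interest: €48,978.00 × ((1 + 0.003)^7 − 1) = €48,978.00 × 0.0211899… = €1,037.8413…
Total = €48,978.00 + €18,611.6400 + €1,037.8413… = €68,627.48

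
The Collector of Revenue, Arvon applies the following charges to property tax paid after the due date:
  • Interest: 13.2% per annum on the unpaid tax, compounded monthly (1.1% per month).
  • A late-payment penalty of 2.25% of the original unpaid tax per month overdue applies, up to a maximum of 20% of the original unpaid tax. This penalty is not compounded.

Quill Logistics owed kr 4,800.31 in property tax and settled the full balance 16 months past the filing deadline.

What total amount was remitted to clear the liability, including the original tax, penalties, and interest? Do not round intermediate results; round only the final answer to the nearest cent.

Penalty (uncapped): 16 × 2.25% × kr 4,800.31 = kr 1,728.11…; cap = 20% × kr 4,800.31 = kr 960.06… → penalty = kr 960.06…
Interest: kr 4,800.31 × ((1 + 0.011)^16 − 1) = kr 4,800.31 × 0.1912927… = kr 918.2644…
Total = kr 4,800.31 + kr 960.0620 + kr 918.2644… = kr 6,678.64

kr 6,678.64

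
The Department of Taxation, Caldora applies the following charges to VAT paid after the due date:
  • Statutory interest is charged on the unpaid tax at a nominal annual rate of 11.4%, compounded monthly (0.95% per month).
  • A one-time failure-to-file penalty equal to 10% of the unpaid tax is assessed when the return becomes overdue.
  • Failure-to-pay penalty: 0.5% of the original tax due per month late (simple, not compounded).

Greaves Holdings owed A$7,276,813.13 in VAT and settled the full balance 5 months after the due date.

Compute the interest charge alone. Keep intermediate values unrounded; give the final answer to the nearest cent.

A$352,278.63

Interest: A$7,276,813.13 × ((1 + 0.0095)^5 − 1) = A$7,276,813.13 × 0.0484111… = A$352,278.6340…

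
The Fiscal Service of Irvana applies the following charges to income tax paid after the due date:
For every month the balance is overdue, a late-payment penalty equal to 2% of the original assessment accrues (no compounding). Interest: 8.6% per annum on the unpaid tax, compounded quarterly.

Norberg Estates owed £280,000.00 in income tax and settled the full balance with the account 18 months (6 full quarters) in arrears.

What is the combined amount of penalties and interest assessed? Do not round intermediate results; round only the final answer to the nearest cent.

£138,918.01

Late-payment penalty: 18 × 2% × £280,000.00 = £100,800.00
Interest (8.6%/yr ÷ 4 = 2.15%/quarter): £280,000.00 × ((1 + 0.0215)^6 − 1) = £38,118.0101…
Penalties + interest = £100,800.0000 + £38,118.0101… = £138,918.01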